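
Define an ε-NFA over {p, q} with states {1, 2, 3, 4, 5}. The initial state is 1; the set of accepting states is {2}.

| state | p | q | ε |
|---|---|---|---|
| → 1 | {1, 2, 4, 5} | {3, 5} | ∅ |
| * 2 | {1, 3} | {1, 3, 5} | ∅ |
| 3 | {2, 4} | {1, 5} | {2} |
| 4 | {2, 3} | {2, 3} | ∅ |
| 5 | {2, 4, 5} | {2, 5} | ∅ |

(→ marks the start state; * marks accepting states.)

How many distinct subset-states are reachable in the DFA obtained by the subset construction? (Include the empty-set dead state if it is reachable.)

Start state of the DFA: {1} (ε-closure of the NFA start).
{1} --p--> {1, 2, 4, 5}  [new]
{1} --q--> {2, 3, 5}  [new]
{1, 2, 4, 5} --p--> {1, 2, 3, 4, 5}  [new]
{1, 2, 4, 5} --q--> {1, 2, 3, 5}  [new]
{2, 3, 5} --p--> {1, 2, 3, 4, 5}  [seen]
{2, 3, 5} --q--> {1, 2, 3, 5}  [seen]
{1, 2, 3, 4, 5} --p--> {1, 2, 3, 4, 5}  [seen]
{1, 2, 3, 4, 5} --q--> {1, 2, 3, 5}  [seen]
{1, 2, 3, 5} --p--> {1, 2, 3, 4, 5}  [seen]
{1, 2, 3, 5} --q--> {1, 2, 3, 5}  [seen]
Reachable DFA states: {1}, {1, 2, 4, 5}, {2, 3, 5}, {1, 2, 3, 4, 5}, {1, 2, 3, 5}.

5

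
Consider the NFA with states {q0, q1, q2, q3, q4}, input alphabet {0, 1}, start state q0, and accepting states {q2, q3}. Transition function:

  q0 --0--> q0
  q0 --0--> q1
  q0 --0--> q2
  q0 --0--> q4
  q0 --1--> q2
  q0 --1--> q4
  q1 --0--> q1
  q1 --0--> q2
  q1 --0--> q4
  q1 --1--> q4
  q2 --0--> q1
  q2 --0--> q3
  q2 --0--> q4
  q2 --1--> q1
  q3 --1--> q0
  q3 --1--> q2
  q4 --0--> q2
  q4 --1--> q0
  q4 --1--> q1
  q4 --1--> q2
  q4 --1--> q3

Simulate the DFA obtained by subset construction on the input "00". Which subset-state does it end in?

Start: {q0}.
δ(q0,0) = {q0, q1, q2, q4}.
Union: {q0, q1, q2, q4}.
After 0: {q0, q1, q2, q4}.
δ(q0,0) = {q0, q1, q2, q4}; δ(q1,0) = {q1, q2, q4}; δ(q2,0) = {q1, q3, q4}; δ(q4,0) = {q2}.
Union: {q0, q1, q2, q3, q4}.
After 0: {q0, q1, q2, q3, q4}.

{q0, q1, q2, q3, q4}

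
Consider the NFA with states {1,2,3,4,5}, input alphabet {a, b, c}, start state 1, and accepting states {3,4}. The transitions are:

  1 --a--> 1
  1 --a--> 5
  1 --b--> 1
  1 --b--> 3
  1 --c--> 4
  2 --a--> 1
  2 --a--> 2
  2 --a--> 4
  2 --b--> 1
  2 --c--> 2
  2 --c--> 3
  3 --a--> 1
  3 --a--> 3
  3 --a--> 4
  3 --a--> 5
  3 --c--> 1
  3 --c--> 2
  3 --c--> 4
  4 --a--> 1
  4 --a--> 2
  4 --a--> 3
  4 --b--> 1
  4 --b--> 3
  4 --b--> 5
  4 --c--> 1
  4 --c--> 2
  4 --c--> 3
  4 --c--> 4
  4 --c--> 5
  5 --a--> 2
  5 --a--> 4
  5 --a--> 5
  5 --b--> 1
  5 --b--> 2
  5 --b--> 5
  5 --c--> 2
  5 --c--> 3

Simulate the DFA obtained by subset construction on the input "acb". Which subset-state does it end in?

Start: {1}.
δ(1,a) = {1,5}.
Union: {1,5}.
After a: {1,5}.
δ(1,c) = {4}; δ(5,c) = {2,3}.
Union: {2,3,4}.
After c: {2,3,4}.
δ(2,b) = {1}; δ(3,b) = ∅; δ(4,b) = {1,3,5}.
Union: {1,3,5}.
After b: {1,3,5}.

{1,3,5}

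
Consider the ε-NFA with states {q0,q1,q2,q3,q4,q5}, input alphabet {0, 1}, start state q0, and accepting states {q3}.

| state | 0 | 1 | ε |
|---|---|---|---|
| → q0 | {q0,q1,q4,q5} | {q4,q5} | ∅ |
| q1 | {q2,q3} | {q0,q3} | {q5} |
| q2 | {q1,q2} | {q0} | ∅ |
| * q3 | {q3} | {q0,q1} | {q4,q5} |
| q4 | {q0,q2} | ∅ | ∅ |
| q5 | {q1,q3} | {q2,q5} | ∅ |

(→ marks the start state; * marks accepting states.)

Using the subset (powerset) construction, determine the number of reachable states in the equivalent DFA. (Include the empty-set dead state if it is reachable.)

10

Start state of the DFA: {q0} (ε-closure of the NFA start).
{q0} --0--> {q0,q1,q4,q5}  [new]
{q0} --1--> {q4,q5}  [new]
{q0,q1,q4,q5} --0--> {q0,q1,q2,q3,q4,q5}  [new]
{q0,q1,q4,q5} --1--> {q0,q2,q3,q4,q5}  [new]
{q4,q5} --0--> {q0,q1,q2,q3,q4,q5}  [seen]
{q4,q5} --1--> {q2,q5}  [new]
{q0,q1,q2,q3,q4,q5} --0--> {q0,q1,q2,q3,q4,q5}  [seen]
{q0,q1,q2,q3,q4,q5} --1--> {q0,q1,q2,q3,q4,q5}  [seen]
{q0,q2,q3,q4,q5} --0--> {q0,q1,q2,q3,q4,q5}  [seen]
{q0,q2,q3,q4,q5} --1--> {q0,q1,q2,q4,q5}  [new]
{q2,q5} --0--> {q1,q2,q3,q4,q5}  [new]
{q2,q5} --1--> {q0,q2,q5}  [new]
{q0,q1,q2,q4,q5} --0--> {q0,q1,q2,q3,q4,q5}  [seen]
{q0,q1,q2,q4,q5} --1--> {q0,q2,q3,q4,q5}  [seen]
{q1,q2,q3,q4,q5} --0--> {q0,q1,q2,q3,q4,q5}  [seen]
{q1,q2,q3,q4,q5} --1--> {q0,q1,q2,q3,q4,q5}  [seen]
{q0,q2,q5} --0--> {q0,q1,q2,q3,q4,q5}  [seen]
{q0,q2,q5} --1--> {q0,q2,q4,q5}  [new]
{q0,q2,q4,q5} --0--> {q0,q1,q2,q3,q4,q5}  [seen]
{q0,q2,q4,q5} --1--> {q0,q2,q4,q5}  [seen]
Reachable DFA states: {q0}, {q0,q1,q4,q5}, {q4,q5}, {q0,q1,q2,q3,q4,q5}, {q0,q2,q3,q4,q5}, {q2,q5}, {q0,q1,q2,q4,q5}, {q1,q2,q3,q4,q5}, {q0,q2,q5}, {q0,q2,q4,q5}.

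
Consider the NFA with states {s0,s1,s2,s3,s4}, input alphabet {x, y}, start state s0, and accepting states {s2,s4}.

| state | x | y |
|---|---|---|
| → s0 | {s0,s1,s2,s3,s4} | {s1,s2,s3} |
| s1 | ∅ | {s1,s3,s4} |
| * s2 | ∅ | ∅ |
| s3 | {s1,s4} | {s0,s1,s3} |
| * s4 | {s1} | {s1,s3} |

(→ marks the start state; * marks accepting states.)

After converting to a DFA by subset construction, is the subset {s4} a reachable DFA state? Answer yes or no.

Start state of the DFA: {s0}.
{s0} --x--> {s0,s1,s2,s3,s4}  [new]
{s0} --y--> {s1,s2,s3}  [new]
{s0,s1,s2,s3,s4} --x--> {s0,s1,s2,s3,s4}  [seen]
{s0,s1,s2,s3,s4} --y--> {s0,s1,s2,s3,s4}  [seen]
{s1,s2,s3} --x--> {s1,s4}  [new]
{s1,s2,s3} --y--> {s0,s1,s3,s4}  [new]
{s1,s4} --x--> {s1}  [new]
{s1,s4} --y--> {s1,s3,s4}  [new]
{s0,s1,s3,s4} --x--> {s0,s1,s2,s3,s4}  [seen]
{s0,s1,s3,s4} --y--> {s0,s1,s2,s3,s4}  [seen]
{s1} --x--> ∅  [new]
{s1} --y--> {s1,s3,s4}  [seen]
{s1,s3,s4} --x--> {s1,s4}  [seen]
{s1,s3,s4} --y--> {s0,s1,s3,s4}  [seen]
∅ --x--> ∅  [seen]
∅ --y--> ∅  [seen]
Reachable DFA states: {s0}, {s0,s1,s2,s3,s4}, {s1,s2,s3}, {s1,s4}, {s0,s1,s3,s4}, {s1}, {s1,s3,s4}, ∅.
{s4} is not among them.

no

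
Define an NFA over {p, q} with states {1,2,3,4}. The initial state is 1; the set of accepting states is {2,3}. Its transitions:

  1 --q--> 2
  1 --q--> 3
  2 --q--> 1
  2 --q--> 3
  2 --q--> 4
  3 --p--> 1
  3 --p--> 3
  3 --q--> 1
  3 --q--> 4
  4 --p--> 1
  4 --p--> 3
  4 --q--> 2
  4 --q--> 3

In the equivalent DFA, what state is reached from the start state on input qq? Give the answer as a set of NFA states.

{1,3,4}

Start: {1}.
δ(1,q) = {2,3}.
Union: {2,3}.
After q: {2,3}.
δ(2,q) = {1,3,4}; δ(3,q) = {1,4}.
Union: {1,3,4}.
After q: {1,3,4}.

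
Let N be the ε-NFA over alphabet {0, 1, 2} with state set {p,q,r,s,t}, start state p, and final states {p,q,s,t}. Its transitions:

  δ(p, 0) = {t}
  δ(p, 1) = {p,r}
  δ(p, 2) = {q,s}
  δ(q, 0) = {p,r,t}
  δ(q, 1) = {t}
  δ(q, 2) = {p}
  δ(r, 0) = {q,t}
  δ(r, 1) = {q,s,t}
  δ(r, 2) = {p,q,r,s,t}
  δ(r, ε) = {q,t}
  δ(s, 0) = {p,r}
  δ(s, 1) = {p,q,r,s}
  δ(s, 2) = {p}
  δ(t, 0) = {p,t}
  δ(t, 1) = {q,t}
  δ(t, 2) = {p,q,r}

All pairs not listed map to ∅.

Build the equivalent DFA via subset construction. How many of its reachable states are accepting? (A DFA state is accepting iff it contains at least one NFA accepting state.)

7

Start state of the DFA: {p} (ε-closure of the NFA start).
{p} --0--> {t}  [new]
{p} --1--> {p,q,r,t}  [new]
{p} --2--> {q,s}  [new]
{t} --0--> {p,t}  [new]
{t} --1--> {q,t}  [new]
{t} --2--> {p,q,r,t}  [seen]
{p,q,r,t} --0--> {p,q,r,t}  [seen]
{p,q,r,t} --1--> {p,q,r,s,t}  [new]
{p,q,r,t} --2--> {p,q,r,s,t}  [seen]
{q,s} --0--> {p,q,r,t}  [seen]
{q,s} --1--> {p,q,r,s,t}  [seen]
{q,s} --2--> {p}  [seen]
{p,t} --0--> {p,t}  [seen]
{p,t} --1--> {p,q,r,t}  [seen]
{p,t} --2--> {p,q,r,s,t}  [seen]
{q,t} --0--> {p,q,r,t}  [seen]
{q,t} --1--> {q,t}  [seen]
{q,t} --2--> {p,q,r,t}  [seen]
{p,q,r,s,t} --0--> {p,q,r,t}  [seen]
{p,q,r,s,t} --1--> {p,q,r,s,t}  [seen]
{p,q,r,s,t} --2--> {p,q,r,s,t}  [seen]
Reachable DFA states: {p}, {t}, {p,q,r,t}, {q,s}, {p,t}, {q,t}, {p,q,r,s,t}.
Accepting DFA states (contain an NFA accepting state): {p}, {t}, {p,q,r,t}, {q,s}, {p,t}, {q,t}, {p,q,r,s,t}.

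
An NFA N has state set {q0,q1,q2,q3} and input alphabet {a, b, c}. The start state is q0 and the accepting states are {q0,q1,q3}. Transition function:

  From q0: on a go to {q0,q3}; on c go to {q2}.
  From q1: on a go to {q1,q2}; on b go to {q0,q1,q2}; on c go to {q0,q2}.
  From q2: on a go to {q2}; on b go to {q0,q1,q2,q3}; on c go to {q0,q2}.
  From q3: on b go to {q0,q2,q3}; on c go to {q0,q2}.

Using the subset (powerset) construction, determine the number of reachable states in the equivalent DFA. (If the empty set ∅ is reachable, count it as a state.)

7

Start state of the DFA: {q0}.
{q0} --a--> {q0,q3}  [new]
{q0} --b--> ∅  [new]
{q0} --c--> {q2}  [new]
{q0,q3} --a--> {q0,q3}  [seen]
{q0,q3} --b--> {q0,q2,q3}  [new]
{q0,q3} --c--> {q0,q2}  [new]
∅ --a--> ∅  [seen]
∅ --b--> ∅  [seen]
∅ --c--> ∅  [seen]
{q2} --a--> {q2}  [seen]
{q2} --b--> {q0,q1,q2,q3}  [new]
{q2} --c--> {q0,q2}  [seen]
{q0,q2,q3} --a--> {q0,q2,q3}  [seen]
{q0,q2,q3} --b--> {q0,q1,q2,q3}  [seen]
{q0,q2,q3} --c--> {q0,q2}  [seen]
{q0,q2} --a--> {q0,q2,q3}  [seen]
{q0,q2} --b--> {q0,q1,q2,q3}  [seen]
{q0,q2} --c--> {q0,q2}  [seen]
{q0,q1,q2,q3} --a--> {q0,q1,q2,q3}  [seen]
{q0,q1,q2,q3} --b--> {q0,q1,q2,q3}  [seen]
{q0,q1,q2,q3} --c--> {q0,q2}  [seen]
Reachable DFA states: {q0}, {q0,q3}, ∅, {q2}, {q0,q2,q3}, {q0,q2}, {q0,q1,q2,q3}.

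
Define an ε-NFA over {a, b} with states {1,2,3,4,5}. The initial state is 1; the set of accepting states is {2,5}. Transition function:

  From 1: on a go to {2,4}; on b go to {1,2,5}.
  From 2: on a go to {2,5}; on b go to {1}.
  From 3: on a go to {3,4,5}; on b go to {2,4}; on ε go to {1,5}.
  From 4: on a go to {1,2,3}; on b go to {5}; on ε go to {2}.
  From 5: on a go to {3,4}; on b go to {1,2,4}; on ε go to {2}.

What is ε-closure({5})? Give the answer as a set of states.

{2,5}

Begin with {5}.
5 →ε {2}; add 2.
ε-closure = {2,5}.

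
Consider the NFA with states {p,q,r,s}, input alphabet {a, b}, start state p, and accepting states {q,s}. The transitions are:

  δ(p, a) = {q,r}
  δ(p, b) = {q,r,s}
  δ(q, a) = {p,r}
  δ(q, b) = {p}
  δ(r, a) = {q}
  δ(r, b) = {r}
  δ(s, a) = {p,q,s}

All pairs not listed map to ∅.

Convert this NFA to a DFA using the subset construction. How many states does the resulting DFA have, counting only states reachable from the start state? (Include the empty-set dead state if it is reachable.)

6

Start state of the DFA: {p}.
{p} --a--> {q,r}  [new]
{p} --b--> {q,r,s}  [new]
{q,r} --a--> {p,q,r}  [new]
{q,r} --b--> {p,r}  [new]
{q,r,s} --a--> {p,q,r,s}  [new]
{q,r,s} --b--> {p,r}  [seen]
{p,q,r} --a--> {p,q,r}  [seen]
{p,q,r} --b--> {p,q,r,s}  [seen]
{p,r} --a--> {q,r}  [seen]
{p,r} --b--> {q,r,s}  [seen]
{p,q,r,s} --a--> {p,q,r,s}  [seen]
{p,q,r,s} --b--> {p,q,r,s}  [seen]
Reachable DFA states: {p}, {q,r}, {q,r,s}, {p,q,r}, {p,r}, {p,q,r,s}.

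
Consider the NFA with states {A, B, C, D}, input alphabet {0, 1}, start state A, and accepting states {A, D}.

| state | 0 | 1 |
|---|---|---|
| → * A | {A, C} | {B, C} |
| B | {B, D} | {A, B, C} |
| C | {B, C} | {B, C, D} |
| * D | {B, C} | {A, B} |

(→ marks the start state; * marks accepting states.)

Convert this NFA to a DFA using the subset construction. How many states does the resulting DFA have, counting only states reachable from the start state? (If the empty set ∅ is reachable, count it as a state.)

Start state of the DFA: {A}.
{A} --0--> {A, C}  [new]
{A} --1--> {B, C}  [new]
{A, C} --0--> {A, B, C}  [new]
{A, C} --1--> {B, C, D}  [new]
{B, C} --0--> {B, C, D}  [seen]
{B, C} --1--> {A, B, C, D}  [new]
{A, B, C} --0--> {A, B, C, D}  [seen]
{A, B, C} --1--> {A, B, C, D}  [seen]
{B, C, D} --0--> {B, C, D}  [seen]
{B, C, D} --1--> {A, B, C, D}  [seen]
{A, B, C, D} --0--> {A, B, C, D}  [seen]
{A, B, C, D} --1--> {A, B, C, D}  [seen]
Reachable DFA states: {A}, {A, C}, {B, C}, {A, B, C}, {B, C, D}, {A, B, C, D}.

6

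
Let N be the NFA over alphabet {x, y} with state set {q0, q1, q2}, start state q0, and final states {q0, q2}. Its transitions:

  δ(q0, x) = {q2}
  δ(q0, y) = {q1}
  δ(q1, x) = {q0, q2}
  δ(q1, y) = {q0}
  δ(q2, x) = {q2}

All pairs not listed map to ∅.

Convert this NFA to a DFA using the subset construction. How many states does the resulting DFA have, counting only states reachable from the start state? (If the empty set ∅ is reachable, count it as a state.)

5

Start state of the DFA: {q0}.
{q0} --x--> {q2}  [new]
{q0} --y--> {q1}  [new]
{q2} --x--> {q2}  [seen]
{q2} --y--> ∅  [new]
{q1} --x--> {q0, q2}  [new]
{q1} --y--> {q0}  [seen]
∅ --x--> ∅  [seen]
∅ --y--> ∅  [seen]
{q0, q2} --x--> {q2}  [seen]
{q0, q2} --y--> {q1}  [seen]
Reachable DFA states: {q0}, {q2}, {q1}, ∅, {q0, q2}.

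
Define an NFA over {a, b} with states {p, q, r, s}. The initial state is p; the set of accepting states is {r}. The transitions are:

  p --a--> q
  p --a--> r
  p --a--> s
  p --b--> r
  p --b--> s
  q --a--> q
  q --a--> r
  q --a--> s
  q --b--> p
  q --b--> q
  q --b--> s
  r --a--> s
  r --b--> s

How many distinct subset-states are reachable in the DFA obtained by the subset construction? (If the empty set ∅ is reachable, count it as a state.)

7

Start state of the DFA: {p}.
{p} --a--> {q, r, s}  [new]
{p} --b--> {r, s}  [new]
{q, r, s} --a--> {q, r, s}  [seen]
{q, r, s} --b--> {p, q, s}  [new]
{r, s} --a--> {s}  [new]
{r, s} --b--> {s}  [seen]
{p, q, s} --a--> {q, r, s}  [seen]
{p, q, s} --b--> {p, q, r, s}  [new]
{s} --a--> ∅  [new]
{s} --b--> ∅  [seen]
{p, q, r, s} --a--> {q, r, s}  [seen]
{p, q, r, s} --b--> {p, q, r, s}  [seen]
∅ --a--> ∅  [seen]
∅ --b--> ∅  [seen]
Reachable DFA states: {p}, {q, r, s}, {r, s}, {p, q, s}, {s}, {p, q, r, s}, ∅.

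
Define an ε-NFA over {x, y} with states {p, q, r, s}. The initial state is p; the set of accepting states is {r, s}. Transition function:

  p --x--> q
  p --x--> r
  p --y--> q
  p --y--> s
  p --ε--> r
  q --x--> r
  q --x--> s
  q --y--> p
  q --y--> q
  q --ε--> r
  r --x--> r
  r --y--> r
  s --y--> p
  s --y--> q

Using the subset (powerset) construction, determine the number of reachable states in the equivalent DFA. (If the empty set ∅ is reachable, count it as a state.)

7

Start state of the DFA: {p, r} (ε-closure of the NFA start).
{p, r} --x--> {q, r}  [new]
{p, r} --y--> {q, r, s}  [new]
{q, r} --x--> {r, s}  [new]
{q, r} --y--> {p, q, r}  [new]
{q, r, s} --x--> {r, s}  [seen]
{q, r, s} --y--> {p, q, r}  [seen]
{r, s} --x--> {r}  [new]
{r, s} --y--> {p, q, r}  [seen]
{p, q, r} --x--> {q, r, s}  [seen]
{p, q, r} --y--> {p, q, r, s}  [new]
{r} --x--> {r}  [seen]
{r} --y--> {r}  [seen]
{p, q, r, s} --x--> {q, r, s}  [seen]
{p, q, r, s} --y--> {p, q, r, s}  [seen]
Reachable DFA states: {p, r}, {q, r}, {q, r, s}, {r, s}, {p, q, r}, {r}, {p, q, r, s}.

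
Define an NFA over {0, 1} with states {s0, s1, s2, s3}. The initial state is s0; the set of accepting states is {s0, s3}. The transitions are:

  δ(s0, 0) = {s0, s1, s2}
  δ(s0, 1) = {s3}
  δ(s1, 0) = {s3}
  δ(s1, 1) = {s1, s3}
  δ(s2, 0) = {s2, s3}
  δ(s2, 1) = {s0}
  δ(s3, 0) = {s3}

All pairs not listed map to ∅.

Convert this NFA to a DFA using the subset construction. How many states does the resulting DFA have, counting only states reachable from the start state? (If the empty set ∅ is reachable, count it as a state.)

Start state of the DFA: {s0}.
{s0} --0--> {s0, s1, s2}  [new]
{s0} --1--> {s3}  [new]
{s0, s1, s2} --0--> {s0, s1, s2, s3}  [new]
{s0, s1, s2} --1--> {s0, s1, s3}  [new]
{s3} --0--> {s3}  [seen]
{s3} --1--> ∅  [new]
{s0, s1, s2, s3} --0--> {s0, s1, s2, s3}  [seen]
{s0, s1, s2, s3} --1--> {s0, s1, s3}  [seen]
{s0, s1, s3} --0--> {s0, s1, s2, s3}  [seen]
{s0, s1, s3} --1--> {s1, s3}  [new]
∅ --0--> ∅  [seen]
∅ --1--> ∅  [seen]
{s1, s3} --0--> {s3}  [seen]
{s1, s3} --1--> {s1, s3}  [seen]
Reachable DFA states: {s0}, {s0, s1, s2}, {s3}, {s0, s1, s2, s3}, {s0, s1, s3}, ∅, {s1, s3}.

7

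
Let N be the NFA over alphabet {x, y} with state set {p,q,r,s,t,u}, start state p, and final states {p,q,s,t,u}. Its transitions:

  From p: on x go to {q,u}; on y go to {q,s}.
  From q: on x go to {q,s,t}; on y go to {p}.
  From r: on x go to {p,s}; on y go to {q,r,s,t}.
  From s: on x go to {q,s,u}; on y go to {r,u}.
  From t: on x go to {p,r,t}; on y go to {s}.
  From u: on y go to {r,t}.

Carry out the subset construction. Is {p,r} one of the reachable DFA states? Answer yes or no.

no

Start state of the DFA: {p}.
{p} --x--> {q,u}  [new]
{p} --y--> {q,s}  [new]
{q,u} --x--> {q,s,t}  [new]
{q,u} --y--> {p,r,t}  [new]
{q,s} --x--> {q,s,t,u}  [new]
{q,s} --y--> {p,r,u}  [new]
{q,s,t} --x--> {p,q,r,s,t,u}  [new]
{q,s,t} --y--> {p,r,s,u}  [new]
{p,r,t} --x--> {p,q,r,s,t,u}  [seen]
{p,r,t} --y--> {q,r,s,t}  [new]
{q,s,t,u} --x--> {p,q,r,s,t,u}  [seen]
{q,s,t,u} --y--> {p,r,s,t,u}  [new]
{p,r,u} --x--> {p,q,s,u}  [new]
{p,r,u} --y--> {q,r,s,t}  [seen]
{p,q,r,s,t,u} --x--> {p,q,r,s,t,u}  [seen]
{p,q,r,s,t,u} --y--> {p,q,r,s,t,u}  [seen]
{p,r,s,u} --x--> {p,q,s,u}  [seen]
{p,r,s,u} --y--> {q,r,s,t,u}  [new]
{q,r,s,t} --x--> {p,q,r,s,t,u}  [seen]
{q,r,s,t} --y--> {p,q,r,s,t,u}  [seen]
{p,r,s,t,u} --x--> {p,q,r,s,t,u}  [seen]
{p,r,s,t,u} --y--> {q,r,s,t,u}  [seen]
{p,q,s,u} --x--> {q,s,t,u}  [seen]
{p,q,s,u} --y--> {p,q,r,s,t,u}  [seen]
{q,r,s,t,u} --x--> {p,q,r,s,t,u}  [seen]
{q,r,s,t,u} --y--> {p,q,r,s,t,u}  [seen]
Reachable DFA states: {p}, {q,u}, {q,s}, {q,s,t}, {p,r,t}, {q,s,t,u}, {p,r,u}, {p,q,r,s,t,u}, {p,r,s,u}, {q,r,s,t}, {p,r,s,t,u}, {p,q,s,u}, {q,r,s,t,u}.
{p,r} is not among them.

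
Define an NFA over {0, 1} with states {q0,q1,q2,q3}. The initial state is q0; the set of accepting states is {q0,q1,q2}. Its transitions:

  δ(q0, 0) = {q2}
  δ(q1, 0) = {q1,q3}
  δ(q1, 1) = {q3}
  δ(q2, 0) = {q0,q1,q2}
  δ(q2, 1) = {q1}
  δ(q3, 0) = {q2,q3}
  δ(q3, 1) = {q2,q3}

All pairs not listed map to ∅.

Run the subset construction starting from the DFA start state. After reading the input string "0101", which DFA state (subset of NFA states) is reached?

Start: {q0}.
δ(q0,0) = {q2}.
Union: {q2}.
After 0: {q2}.
δ(q2,1) = {q1}.
Union: {q1}.
After 1: {q1}.
δ(q1,0) = {q1,q3}.
Union: {q1,q3}.
After 0: {q1,q3}.
δ(q1,1) = {q3}; δ(q3,1) = {q2,q3}.
Union: {q2,q3}.
After 1: {q2,q3}.

{q2,q3}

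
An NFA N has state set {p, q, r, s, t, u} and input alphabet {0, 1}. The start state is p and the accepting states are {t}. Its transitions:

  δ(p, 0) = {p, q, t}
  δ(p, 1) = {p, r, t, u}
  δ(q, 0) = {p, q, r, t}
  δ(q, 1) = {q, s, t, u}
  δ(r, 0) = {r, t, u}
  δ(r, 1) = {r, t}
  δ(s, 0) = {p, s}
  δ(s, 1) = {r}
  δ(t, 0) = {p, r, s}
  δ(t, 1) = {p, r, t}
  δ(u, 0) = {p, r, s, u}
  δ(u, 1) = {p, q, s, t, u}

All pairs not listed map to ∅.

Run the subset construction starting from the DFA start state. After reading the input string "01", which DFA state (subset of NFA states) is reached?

{p, q, r, s, t, u}

Start: {p}.
δ(p,0) = {p, q, t}.
Union: {p, q, t}.
After 0: {p, q, t}.
δ(p,1) = {p, r, t, u}; δ(q,1) = {q, s, t, u}; δ(t,1) = {p, r, t}.
Union: {p, q, r, s, t, u}.
After 1: {p, q, r, s, t, u}.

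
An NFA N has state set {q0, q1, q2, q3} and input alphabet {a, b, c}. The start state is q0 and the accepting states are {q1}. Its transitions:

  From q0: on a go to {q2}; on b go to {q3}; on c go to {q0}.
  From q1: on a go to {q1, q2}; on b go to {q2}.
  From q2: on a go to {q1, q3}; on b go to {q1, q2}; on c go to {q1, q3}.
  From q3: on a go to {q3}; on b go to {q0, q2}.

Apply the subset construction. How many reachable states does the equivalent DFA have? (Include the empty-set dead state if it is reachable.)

Start state of the DFA: {q0}.
{q0} --a--> {q2}  [new]
{q0} --b--> {q3}  [new]
{q0} --c--> {q0}  [seen]
{q2} --a--> {q1, q3}  [new]
{q2} --b--> {q1, q2}  [new]
{q2} --c--> {q1, q3}  [seen]
{q3} --a--> {q3}  [seen]
{q3} --b--> {q0, q2}  [new]
{q3} --c--> ∅  [new]
{q1, q3} --a--> {q1, q2, q3}  [new]
{q1, q3} --b--> {q0, q2}  [seen]
{q1, q3} --c--> ∅  [seen]
{q1, q2} --a--> {q1, q2, q3}  [seen]
{q1, q2} --b--> {q1, q2}  [seen]
{q1, q2} --c--> {q1, q3}  [seen]
{q0, q2} --a--> {q1, q2, q3}  [seen]
{q0, q2} --b--> {q1, q2, q3}  [seen]
{q0, q2} --c--> {q0, q1, q3}  [new]
∅ --a--> ∅  [seen]
∅ --b--> ∅  [seen]
∅ --c--> ∅  [seen]
{q1, q2, q3} --a--> {q1, q2, q3}  [seen]
{q1, q2, q3} --b--> {q0, q1, q2}  [new]
{q1, q2, q3} --c--> {q1, q3}  [seen]
{q0, q1, q3} --a--> {q1, q2, q3}  [seen]
{q0, q1, q3} --b--> {q0, q2, q3}  [new]
{q0, q1, q3} --c--> {q0}  [seen]
{q0, q1, q2} --a--> {q1, q2, q3}  [seen]
{q0, q1, q2} --b--> {q1, q2, q3}  [seen]
{q0, q1, q2} --c--> {q0, q1, q3}  [seen]
{q0, q2, q3} --a--> {q1, q2, q3}  [seen]
{q0, q2, q3} --b--> {q0, q1, q2, q3}  [new]
{q0, q2, q3} --c--> {q0, q1, q3}  [seen]
{q0, q1, q2, q3} --a--> {q1, q2, q3}  [seen]
{q0, q1, q2, q3} --b--> {q0, q1, q2, q3}  [seen]
{q0, q1, q2, q3} --c--> {q0, q1, q3}  [seen]
Reachable DFA states: {q0}, {q2}, {q3}, {q1, q3}, {q1, q2}, {q0, q2}, ∅, {q1, q2, q3}, {q0, q1, q3}, {q0, q1, q2}, {q0, q2, q3}, {q0, q1, q2, q3}.

12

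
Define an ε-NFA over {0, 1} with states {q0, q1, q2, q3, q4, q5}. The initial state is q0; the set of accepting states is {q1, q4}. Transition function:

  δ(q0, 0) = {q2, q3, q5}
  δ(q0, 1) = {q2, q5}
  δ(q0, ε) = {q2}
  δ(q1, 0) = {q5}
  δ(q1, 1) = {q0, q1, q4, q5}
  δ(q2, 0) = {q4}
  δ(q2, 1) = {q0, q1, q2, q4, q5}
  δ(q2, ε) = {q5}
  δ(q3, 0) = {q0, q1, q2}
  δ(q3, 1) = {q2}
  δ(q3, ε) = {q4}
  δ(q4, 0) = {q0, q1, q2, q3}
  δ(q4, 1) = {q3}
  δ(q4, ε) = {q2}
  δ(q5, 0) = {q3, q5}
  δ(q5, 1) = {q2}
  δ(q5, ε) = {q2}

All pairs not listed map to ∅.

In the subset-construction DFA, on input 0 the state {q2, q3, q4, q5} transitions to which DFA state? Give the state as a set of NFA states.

δ(q2,0) = {q4}; δ(q3,0) = {q0, q1, q2}; δ(q4,0) = {q0, q1, q2, q3}; δ(q5,0) = {q3, q5}.
Union: {q0, q1, q2, q3, q4, q5}.

{q0, q1, q2, q3, q4, q5}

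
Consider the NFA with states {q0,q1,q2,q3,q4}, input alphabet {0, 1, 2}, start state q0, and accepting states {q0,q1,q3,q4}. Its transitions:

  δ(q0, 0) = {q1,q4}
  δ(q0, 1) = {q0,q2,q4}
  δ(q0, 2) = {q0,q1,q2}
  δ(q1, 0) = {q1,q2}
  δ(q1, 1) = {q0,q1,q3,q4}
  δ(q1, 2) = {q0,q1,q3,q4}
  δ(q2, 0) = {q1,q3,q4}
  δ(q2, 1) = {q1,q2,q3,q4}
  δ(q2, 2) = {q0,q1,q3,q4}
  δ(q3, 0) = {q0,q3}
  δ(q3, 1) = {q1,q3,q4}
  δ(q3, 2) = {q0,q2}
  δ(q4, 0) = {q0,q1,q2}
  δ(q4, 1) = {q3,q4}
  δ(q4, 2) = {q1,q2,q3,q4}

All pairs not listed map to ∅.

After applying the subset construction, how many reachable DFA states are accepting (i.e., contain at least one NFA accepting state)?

7

Start state of the DFA: {q0}.
{q0} --0--> {q1,q4}  [new]
{q0} --1--> {q0,q2,q4}  [new]
{q0} --2--> {q0,q1,q2}  [new]
{q1,q4} --0--> {q0,q1,q2}  [seen]
{q1,q4} --1--> {q0,q1,q3,q4}  [new]
{q1,q4} --2--> {q0,q1,q2,q3,q4}  [new]
{q0,q2,q4} --0--> {q0,q1,q2,q3,q4}  [seen]
{q0,q2,q4} --1--> {q0,q1,q2,q3,q4}  [seen]
{q0,q2,q4} --2--> {q0,q1,q2,q3,q4}  [seen]
{q0,q1,q2} --0--> {q1,q2,q3,q4}  [new]
{q0,q1,q2} --1--> {q0,q1,q2,q3,q4}  [seen]
{q0,q1,q2} --2--> {q0,q1,q2,q3,q4}  [seen]
{q0,q1,q3,q4} --0--> {q0,q1,q2,q3,q4}  [seen]
{q0,q1,q3,q4} --1--> {q0,q1,q2,q3,q4}  [seen]
{q0,q1,q3,q4} --2--> {q0,q1,q2,q3,q4}  [seen]
{q0,q1,q2,q3,q4} --0--> {q0,q1,q2,q3,q4}  [seen]
{q0,q1,q2,q3,q4} --1--> {q0,q1,q2,q3,q4}  [seen]
{q0,q1,q2,q3,q4} --2--> {q0,q1,q2,q3,q4}  [seen]
{q1,q2,q3,q4} --0--> {q0,q1,q2,q3,q4}  [seen]
{q1,q2,q3,q4} --1--> {q0,q1,q2,q3,q4}  [seen]
{q1,q2,q3,q4} --2--> {q0,q1,q2,q3,q4}  [seen]
Reachable DFA states: {q0}, {q1,q4}, {q0,q2,q4}, {q0,q1,q2}, {q0,q1,q3,q4}, {q0,q1,q2,q3,q4}, {q1,q2,q3,q4}.
Accepting DFA states (contain an NFA accepting state): {q0}, {q1,q4}, {q0,q2,q4}, {q0,q1,q2}, {q0,q1,q3,q4}, {q0,q1,q2,q3,q4}, {q1,q2,q3,q4}.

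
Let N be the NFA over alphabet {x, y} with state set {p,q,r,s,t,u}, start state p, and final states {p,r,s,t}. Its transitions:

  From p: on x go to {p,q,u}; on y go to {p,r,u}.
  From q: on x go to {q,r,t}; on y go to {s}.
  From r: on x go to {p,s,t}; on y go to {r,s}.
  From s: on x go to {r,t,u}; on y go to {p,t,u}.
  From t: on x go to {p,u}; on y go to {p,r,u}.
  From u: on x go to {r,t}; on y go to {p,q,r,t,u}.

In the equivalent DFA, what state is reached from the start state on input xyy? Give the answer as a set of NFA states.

{p,q,r,s,t,u}

Start: {p}.
δ(p,x) = {p,q,u}.
Union: {p,q,u}.
After x: {p,q,u}.
δ(p,y) = {p,r,u}; δ(q,y) = {s}; δ(u,y) = {p,q,r,t,u}.
Union: {p,q,r,s,t,u}.
After y: {p,q,r,s,t,u}.
δ(p,y) = {p,r,u}; δ(q,y) = {s}; δ(r,y) = {r,s}; δ(s,y) = {p,t,u}; δ(t,y) = {p,r,u}; δ(u,y) = {p,q,r,t,u}.
Union: {p,q,r,s,t,u}.
After y: {p,q,r,s,t,u}.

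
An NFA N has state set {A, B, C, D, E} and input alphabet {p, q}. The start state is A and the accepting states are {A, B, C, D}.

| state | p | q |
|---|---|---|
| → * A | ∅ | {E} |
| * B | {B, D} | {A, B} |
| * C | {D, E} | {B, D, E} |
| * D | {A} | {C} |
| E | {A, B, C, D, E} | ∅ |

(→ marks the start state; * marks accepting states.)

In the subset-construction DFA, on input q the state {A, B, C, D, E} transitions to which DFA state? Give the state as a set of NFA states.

{A, B, C, D, E}

δ(A,q) = {E}; δ(B,q) = {A, B}; δ(C,q) = {B, D, E}; δ(D,q) = {C}; δ(E,q) = ∅.
Union: {A, B, C, D, E}.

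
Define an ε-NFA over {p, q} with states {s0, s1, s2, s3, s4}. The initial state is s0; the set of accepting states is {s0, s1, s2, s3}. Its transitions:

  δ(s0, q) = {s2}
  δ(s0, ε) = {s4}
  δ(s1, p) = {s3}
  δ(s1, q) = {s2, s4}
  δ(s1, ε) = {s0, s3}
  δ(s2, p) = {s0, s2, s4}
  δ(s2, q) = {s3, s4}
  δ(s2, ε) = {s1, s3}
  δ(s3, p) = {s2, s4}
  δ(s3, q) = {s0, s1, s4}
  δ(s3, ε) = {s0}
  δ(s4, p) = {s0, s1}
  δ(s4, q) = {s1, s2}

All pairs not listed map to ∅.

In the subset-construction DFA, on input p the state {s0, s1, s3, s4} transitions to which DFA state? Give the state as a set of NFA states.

{s0, s1, s2, s3, s4}

δ(s0,p) = ∅; δ(s1,p) = {s3}; δ(s3,p) = {s2, s4}; δ(s4,p) = {s0, s1}.
Union: {s0, s1, s2, s3, s4}.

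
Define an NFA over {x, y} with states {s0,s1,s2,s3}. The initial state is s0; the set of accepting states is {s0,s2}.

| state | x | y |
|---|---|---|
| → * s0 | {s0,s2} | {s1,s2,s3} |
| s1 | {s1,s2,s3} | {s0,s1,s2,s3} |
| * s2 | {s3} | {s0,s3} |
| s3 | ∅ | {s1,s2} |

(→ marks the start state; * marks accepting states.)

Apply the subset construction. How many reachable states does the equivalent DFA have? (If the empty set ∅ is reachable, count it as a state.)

Start state of the DFA: {s0}.
{s0} --x--> {s0,s2}  [new]
{s0} --y--> {s1,s2,s3}  [new]
{s0,s2} --x--> {s0,s2,s3}  [new]
{s0,s2} --y--> {s0,s1,s2,s3}  [new]
{s1,s2,s3} --x--> {s1,s2,s3}  [seen]
{s1,s2,s3} --y--> {s0,s1,s2,s3}  [seen]
{s0,s2,s3} --x--> {s0,s2,s3}  [seen]
{s0,s2,s3} --y--> {s0,s1,s2,s3}  [seen]
{s0,s1,s2,s3} --x--> {s0,s1,s2,s3}  [seen]
{s0,s1,s2,s3} --y--> {s0,s1,s2,s3}  [seen]
Reachable DFA states: {s0}, {s0,s2}, {s1,s2,s3}, {s0,s2,s3}, {s0,s1,s2,s3}.

5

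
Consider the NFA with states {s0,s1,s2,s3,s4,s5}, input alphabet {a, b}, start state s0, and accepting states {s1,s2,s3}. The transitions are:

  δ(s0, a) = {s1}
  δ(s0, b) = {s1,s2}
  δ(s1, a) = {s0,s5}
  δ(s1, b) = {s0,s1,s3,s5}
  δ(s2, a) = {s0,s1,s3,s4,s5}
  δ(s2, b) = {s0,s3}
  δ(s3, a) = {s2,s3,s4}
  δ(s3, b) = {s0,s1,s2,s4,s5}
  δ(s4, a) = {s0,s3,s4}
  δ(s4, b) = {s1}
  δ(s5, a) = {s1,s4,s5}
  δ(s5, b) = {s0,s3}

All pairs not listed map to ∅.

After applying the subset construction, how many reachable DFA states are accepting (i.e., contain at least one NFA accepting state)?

Start state of the DFA: {s0}.
{s0} --a--> {s1}  [new]
{s0} --b--> {s1,s2}  [new]
{s1} --a--> {s0,s5}  [new]
{s1} --b--> {s0,s1,s3,s5}  [new]
{s1,s2} --a--> {s0,s1,s3,s4,s5}  [new]
{s1,s2} --b--> {s0,s1,s3,s5}  [seen]
{s0,s5} --a--> {s1,s4,s5}  [new]
{s0,s5} --b--> {s0,s1,s2,s3}  [new]
{s0,s1,s3,s5} --a--> {s0,s1,s2,s3,s4,s5}  [new]
{s0,s1,s3,s5} --b--> {s0,s1,s2,s3,s4,s5}  [seen]
{s0,s1,s3,s4,s5} --a--> {s0,s1,s2,s3,s4,s5}  [seen]
{s0,s1,s3,s4,s5} --b--> {s0,s1,s2,s3,s4,s5}  [seen]
{s1,s4,s5} --a--> {s0,s1,s3,s4,s5}  [seen]
{s1,s4,s5} --b--> {s0,s1,s3,s5}  [seen]
{s0,s1,s2,s3} --a--> {s0,s1,s2,s3,s4,s5}  [seen]
{s0,s1,s2,s3} --b--> {s0,s1,s2,s3,s4,s5}  [seen]
{s0,s1,s2,s3,s4,s5} --a--> {s0,s1,s2,s3,s4,s5}  [seen]
{s0,s1,s2,s3,s4,s5} --b--> {s0,s1,s2,s3,s4,s5}  [seen]
Reachable DFA states: {s0}, {s1}, {s1,s2}, {s0,s5}, {s0,s1,s3,s5}, {s0,s1,s3,s4,s5}, {s1,s4,s5}, {s0,s1,s2,s3}, {s0,s1,s2,s3,s4,s5}.
Accepting DFA states (contain an NFA accepting state): {s1}, {s1,s2}, {s0,s1,s3,s5}, {s0,s1,s3,s4,s5}, {s1,s4,s5}, {s0,s1,s2,s3}, {s0,s1,s2,s3,s4,s5}.

7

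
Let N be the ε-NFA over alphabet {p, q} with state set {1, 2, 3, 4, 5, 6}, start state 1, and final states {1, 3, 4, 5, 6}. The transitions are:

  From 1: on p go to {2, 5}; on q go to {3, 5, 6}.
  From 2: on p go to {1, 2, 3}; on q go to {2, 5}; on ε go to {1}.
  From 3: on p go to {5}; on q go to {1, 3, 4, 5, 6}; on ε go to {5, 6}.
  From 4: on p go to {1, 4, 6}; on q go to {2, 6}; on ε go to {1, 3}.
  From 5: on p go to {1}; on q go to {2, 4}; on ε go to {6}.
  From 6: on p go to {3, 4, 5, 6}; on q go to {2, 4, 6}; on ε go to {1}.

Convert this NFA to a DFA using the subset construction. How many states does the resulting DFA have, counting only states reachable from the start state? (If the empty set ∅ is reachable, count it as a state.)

4

Start state of the DFA: {1} (ε-closure of the NFA start).
{1} --p--> {1, 2, 5, 6}  [new]
{1} --q--> {1, 3, 5, 6}  [new]
{1, 2, 5, 6} --p--> {1, 2, 3, 4, 5, 6}  [new]
{1, 2, 5, 6} --q--> {1, 2, 3, 4, 5, 6}  [seen]
{1, 3, 5, 6} --p--> {1, 2, 3, 4, 5, 6}  [seen]
{1, 3, 5, 6} --q--> {1, 2, 3, 4, 5, 6}  [seen]
{1, 2, 3, 4, 5, 6} --p--> {1, 2, 3, 4, 5, 6}  [seen]
{1, 2, 3, 4, 5, 6} --q--> {1, 2, 3, 4, 5, 6}  [seen]
Reachable DFA states: {1}, {1, 2, 5, 6}, {1, 3, 5, 6}, {1, 2, 3, 4, 5, 6}.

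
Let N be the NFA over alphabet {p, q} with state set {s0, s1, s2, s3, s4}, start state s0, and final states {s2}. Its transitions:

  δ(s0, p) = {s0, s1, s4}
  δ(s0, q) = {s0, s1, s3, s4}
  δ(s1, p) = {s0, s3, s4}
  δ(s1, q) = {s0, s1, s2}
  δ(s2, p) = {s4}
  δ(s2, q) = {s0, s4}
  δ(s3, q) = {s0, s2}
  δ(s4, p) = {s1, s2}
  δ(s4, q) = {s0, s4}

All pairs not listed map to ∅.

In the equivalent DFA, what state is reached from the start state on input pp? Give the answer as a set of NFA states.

{s0, s1, s2, s3, s4}

Start: {s0}.
δ(s0,p) = {s0, s1, s4}.
Union: {s0, s1, s4}.
After p: {s0, s1, s4}.
δ(s0,p) = {s0, s1, s4}; δ(s1,p) = {s0, s3, s4}; δ(s4,p) = {s1, s2}.
Union: {s0, s1, s2, s3, s4}.
After p: {s0, s1, s2, s3, s4}.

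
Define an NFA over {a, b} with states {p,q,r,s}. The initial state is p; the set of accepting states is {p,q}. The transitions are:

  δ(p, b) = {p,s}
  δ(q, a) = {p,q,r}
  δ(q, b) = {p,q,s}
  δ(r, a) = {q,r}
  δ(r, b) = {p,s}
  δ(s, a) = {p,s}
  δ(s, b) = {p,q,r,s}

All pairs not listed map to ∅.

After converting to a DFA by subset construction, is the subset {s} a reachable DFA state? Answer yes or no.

no

Start state of the DFA: {p}.
{p} --a--> ∅  [new]
{p} --b--> {p,s}  [new]
∅ --a--> ∅  [seen]
∅ --b--> ∅  [seen]
{p,s} --a--> {p,s}  [seen]
{p,s} --b--> {p,q,r,s}  [new]
{p,q,r,s} --a--> {p,q,r,s}  [seen]
{p,q,r,s} --b--> {p,q,r,s}  [seen]
Reachable DFA states: {p}, ∅, {p,s}, {p,q,r,s}.
{s} is not among them.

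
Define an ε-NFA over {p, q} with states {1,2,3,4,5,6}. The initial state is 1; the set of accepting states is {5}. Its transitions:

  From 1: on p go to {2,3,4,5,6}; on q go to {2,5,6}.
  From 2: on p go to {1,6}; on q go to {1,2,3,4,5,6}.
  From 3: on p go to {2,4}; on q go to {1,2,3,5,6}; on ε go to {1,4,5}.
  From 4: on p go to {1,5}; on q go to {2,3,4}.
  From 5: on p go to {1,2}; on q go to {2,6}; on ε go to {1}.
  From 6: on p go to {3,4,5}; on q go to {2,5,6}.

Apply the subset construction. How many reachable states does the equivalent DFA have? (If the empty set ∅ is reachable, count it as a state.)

Start state of the DFA: {1} (ε-closure of the NFA start).
{1} --p--> {1,2,3,4,5,6}  [new]
{1} --q--> {1,2,5,6}  [new]
{1,2,3,4,5,6} --p--> {1,2,3,4,5,6}  [seen]
{1,2,3,4,5,6} --q--> {1,2,3,4,5,6}  [seen]
{1,2,5,6} --p--> {1,2,3,4,5,6}  [seen]
{1,2,5,6} --q--> {1,2,3,4,5,6}  [seen]
Reachable DFA states: {1}, {1,2,3,4,5,6}, {1,2,5,6}.

3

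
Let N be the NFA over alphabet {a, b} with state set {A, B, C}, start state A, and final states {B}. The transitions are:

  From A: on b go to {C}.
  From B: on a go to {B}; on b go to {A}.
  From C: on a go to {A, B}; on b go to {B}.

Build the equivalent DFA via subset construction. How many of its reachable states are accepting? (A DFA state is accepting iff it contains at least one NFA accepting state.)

3

Start state of the DFA: {A}.
{A} --a--> ∅  [new]
{A} --b--> {C}  [new]
∅ --a--> ∅  [seen]
∅ --b--> ∅  [seen]
{C} --a--> {A, B}  [new]
{C} --b--> {B}  [new]
{A, B} --a--> {B}  [seen]
{A, B} --b--> {A, C}  [new]
{B} --a--> {B}  [seen]
{B} --b--> {A}  [seen]
{A, C} --a--> {A, B}  [seen]
{A, C} --b--> {B, C}  [new]
{B, C} --a--> {A, B}  [seen]
{B, C} --b--> {A, B}  [seen]
Reachable DFA states: {A}, ∅, {C}, {A, B}, {B}, {A, C}, {B, C}.
Accepting DFA states (contain an NFA accepting state): {A, B}, {B}, {B, C}.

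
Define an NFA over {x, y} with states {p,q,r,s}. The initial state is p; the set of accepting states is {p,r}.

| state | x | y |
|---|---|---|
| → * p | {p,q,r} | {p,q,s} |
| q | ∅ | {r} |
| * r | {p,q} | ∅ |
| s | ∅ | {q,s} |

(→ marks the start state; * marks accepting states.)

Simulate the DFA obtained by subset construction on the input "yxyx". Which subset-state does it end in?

Start: {p}.
δ(p,y) = {p,q,s}.
Union: {p,q,s}.
After y: {p,q,s}.
δ(p,x) = {p,q,r}; δ(q,x) = ∅; δ(s,x) = ∅.
Union: {p,q,r}.
After x: {p,q,r}.
δ(p,y) = {p,q,s}; δ(q,y) = {r}; δ(r,y) = ∅.
Union: {p,q,r,s}.
After y: {p,q,r,s}.
δ(p,x) = {p,q,r}; δ(q,x) = ∅; δ(r,x) = {p,q}; δ(s,x) = ∅.
Union: {p,q,r}.
After x: {p,q,r}.

{p,q,r}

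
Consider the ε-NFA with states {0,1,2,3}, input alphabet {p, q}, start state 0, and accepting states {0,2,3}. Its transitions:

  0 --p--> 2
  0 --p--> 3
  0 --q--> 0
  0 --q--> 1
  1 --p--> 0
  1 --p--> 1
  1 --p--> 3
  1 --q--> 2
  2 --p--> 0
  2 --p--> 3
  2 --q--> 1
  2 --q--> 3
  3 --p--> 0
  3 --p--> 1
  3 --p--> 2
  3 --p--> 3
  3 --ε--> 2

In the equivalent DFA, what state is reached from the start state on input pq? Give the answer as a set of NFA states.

{1,2,3}

Start: {0}.
δ(0,p) = {2,3}.
Union: {2,3}.
After p: {2,3}.
δ(2,q) = {1,3}; δ(3,q) = ∅.
Union: {1,3}.
ε-closure gives {1,2,3}.
After q: {1,2,3}.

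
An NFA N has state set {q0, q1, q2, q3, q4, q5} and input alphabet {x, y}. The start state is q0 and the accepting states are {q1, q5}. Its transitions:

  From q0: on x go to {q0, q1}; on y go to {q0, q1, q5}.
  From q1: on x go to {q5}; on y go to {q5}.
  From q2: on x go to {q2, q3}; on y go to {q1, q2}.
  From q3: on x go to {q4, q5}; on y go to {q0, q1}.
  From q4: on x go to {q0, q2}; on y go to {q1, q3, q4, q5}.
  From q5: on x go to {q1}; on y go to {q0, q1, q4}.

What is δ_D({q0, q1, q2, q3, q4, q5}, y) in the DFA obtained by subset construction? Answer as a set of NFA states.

δ(q0,y) = {q0, q1, q5}; δ(q1,y) = {q5}; δ(q2,y) = {q1, q2}; δ(q3,y) = {q0, q1}; δ(q4,y) = {q1, q3, q4, q5}; δ(q5,y) = {q0, q1, q4}.
Union: {q0, q1, q2, q3, q4, q5}.

{q0, q1, q2, q3, q4, q5}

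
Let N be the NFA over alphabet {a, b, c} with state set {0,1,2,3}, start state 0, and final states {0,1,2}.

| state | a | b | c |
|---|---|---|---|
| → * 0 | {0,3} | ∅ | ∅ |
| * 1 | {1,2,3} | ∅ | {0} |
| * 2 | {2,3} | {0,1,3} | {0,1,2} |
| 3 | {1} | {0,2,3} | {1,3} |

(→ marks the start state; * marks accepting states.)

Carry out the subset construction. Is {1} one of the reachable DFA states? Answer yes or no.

Start state of the DFA: {0}.
{0} --a--> {0,3}  [new]
{0} --b--> ∅  [new]
{0} --c--> ∅  [seen]
{0,3} --a--> {0,1,3}  [new]
{0,3} --b--> {0,2,3}  [new]
{0,3} --c--> {1,3}  [new]
∅ --a--> ∅  [seen]
∅ --b--> ∅  [seen]
∅ --c--> ∅  [seen]
{0,1,3} --a--> {0,1,2,3}  [new]
{0,1,3} --b--> {0,2,3}  [seen]
{0,1,3} --c--> {0,1,3}  [seen]
{0,2,3} --a--> {0,1,2,3}  [seen]
{0,2,3} --b--> {0,1,2,3}  [seen]
{0,2,3} --c--> {0,1,2,3}  [seen]
{1,3} --a--> {1,2,3}  [new]
{1,3} --b--> {0,2,3}  [seen]
{1,3} --c--> {0,1,3}  [seen]
{0,1,2,3} --a--> {0,1,2,3}  [seen]
{0,1,2,3} --b--> {0,1,2,3}  [seen]
{0,1,2,3} --c--> {0,1,2,3}  [seen]
{1,2,3} --a--> {1,2,3}  [seen]
{1,2,3} --b--> {0,1,2,3}  [seen]
{1,2,3} --c--> {0,1,2,3}  [seen]
Reachable DFA states: {0}, {0,3}, ∅, {0,1,3}, {0,2,3}, {1,3}, {0,1,2,3}, {1,2,3}.
{1} is not among them.

no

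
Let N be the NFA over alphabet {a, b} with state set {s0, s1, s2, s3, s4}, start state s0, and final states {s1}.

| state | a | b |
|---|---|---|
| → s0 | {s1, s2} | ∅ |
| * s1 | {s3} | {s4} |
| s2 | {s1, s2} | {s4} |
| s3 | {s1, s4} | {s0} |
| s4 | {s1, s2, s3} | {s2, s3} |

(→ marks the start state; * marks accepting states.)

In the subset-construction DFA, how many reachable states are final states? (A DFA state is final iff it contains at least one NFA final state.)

Start state of the DFA: {s0}.
{s0} --a--> {s1, s2}  [new]
{s0} --b--> ∅  [new]
{s1, s2} --a--> {s1, s2, s3}  [new]
{s1, s2} --b--> {s4}  [new]
∅ --a--> ∅  [seen]
∅ --b--> ∅  [seen]
{s1, s2, s3} --a--> {s1, s2, s3, s4}  [new]
{s1, s2, s3} --b--> {s0, s4}  [new]
{s4} --a--> {s1, s2, s3}  [seen]
{s4} --b--> {s2, s3}  [new]
{s1, s2, s3, s4} --a--> {s1, s2, s3, s4}  [seen]
{s1, s2, s3, s4} --b--> {s0, s2, s3, s4}  [new]
{s0, s4} --a--> {s1, s2, s3}  [seen]
{s0, s4} --b--> {s2, s3}  [seen]
{s2, s3} --a--> {s1, s2, s4}  [new]
{s2, s3} --b--> {s0, s4}  [seen]
{s0, s2, s3, s4} --a--> {s1, s2, s3, s4}  [seen]
{s0, s2, s3, s4} --b--> {s0, s2, s3, s4}  [seen]
{s1, s2, s4} --a--> {s1, s2, s3}  [seen]
{s1, s2, s4} --b--> {s2, s3, s4}  [new]
{s2, s3, s4} --a--> {s1, s2, s3, s4}  [seen]
{s2, s3, s4} --b--> {s0, s2, s3, s4}  [seen]
Reachable DFA states: {s0}, {s1, s2}, ∅, {s1, s2, s3}, {s4}, {s1, s2, s3, s4}, {s0, s4}, {s2, s3}, {s0, s2, s3, s4}, {s1, s2, s4}, {s2, s3, s4}.
Accepting DFA states (contain an NFA accepting state): {s1, s2}, {s1, s2, s3}, {s1, s2, s3, s4}, {s1, s2, s4}.

4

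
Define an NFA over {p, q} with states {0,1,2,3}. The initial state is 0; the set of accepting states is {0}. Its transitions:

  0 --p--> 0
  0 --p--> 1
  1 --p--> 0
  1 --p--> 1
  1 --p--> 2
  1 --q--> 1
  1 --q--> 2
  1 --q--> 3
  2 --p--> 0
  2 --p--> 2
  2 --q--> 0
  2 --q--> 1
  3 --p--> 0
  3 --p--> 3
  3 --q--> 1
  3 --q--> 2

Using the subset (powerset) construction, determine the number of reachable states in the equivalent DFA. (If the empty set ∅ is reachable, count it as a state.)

6

Start state of the DFA: {0}.
{0} --p--> {0,1}  [new]
{0} --q--> ∅  [new]
{0,1} --p--> {0,1,2}  [new]
{0,1} --q--> {1,2,3}  [new]
∅ --p--> ∅  [seen]
∅ --q--> ∅  [seen]
{0,1,2} --p--> {0,1,2}  [seen]
{0,1,2} --q--> {0,1,2,3}  [new]
{1,2,3} --p--> {0,1,2,3}  [seen]
{1,2,3} --q--> {0,1,2,3}  [seen]
{0,1,2,3} --p--> {0,1,2,3}  [seen]
{0,1,2,3} --q--> {0,1,2,3}  [seen]
Reachable DFA states: {0}, {0,1}, ∅, {0,1,2}, {1,2,3}, {0,1,2,3}.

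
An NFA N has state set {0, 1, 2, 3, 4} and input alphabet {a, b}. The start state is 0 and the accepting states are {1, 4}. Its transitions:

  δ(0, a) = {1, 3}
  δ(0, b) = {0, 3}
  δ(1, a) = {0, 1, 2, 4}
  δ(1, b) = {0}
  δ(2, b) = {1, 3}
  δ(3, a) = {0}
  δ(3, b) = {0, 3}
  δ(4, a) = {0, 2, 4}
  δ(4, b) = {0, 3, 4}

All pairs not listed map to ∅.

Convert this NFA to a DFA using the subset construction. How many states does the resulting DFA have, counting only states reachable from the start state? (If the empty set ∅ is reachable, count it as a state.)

Start state of the DFA: {0}.
{0} --a--> {1, 3}  [new]
{0} --b--> {0, 3}  [new]
{1, 3} --a--> {0, 1, 2, 4}  [new]
{1, 3} --b--> {0, 3}  [seen]
{0, 3} --a--> {0, 1, 3}  [new]
{0, 3} --b--> {0, 3}  [seen]
{0, 1, 2, 4} --a--> {0, 1, 2, 3, 4}  [new]
{0, 1, 2, 4} --b--> {0, 1, 3, 4}  [new]
{0, 1, 3} --a--> {0, 1, 2, 3, 4}  [seen]
{0, 1, 3} --b--> {0, 3}  [seen]
{0, 1, 2, 3, 4} --a--> {0, 1, 2, 3, 4}  [seen]
{0, 1, 2, 3, 4} --b--> {0, 1, 3, 4}  [seen]
{0, 1, 3, 4} --a--> {0, 1, 2, 3, 4}  [seen]
{0, 1, 3, 4} --b--> {0, 3, 4}  [new]
{0, 3, 4} --a--> {0, 1, 2, 3, 4}  [seen]
{0, 3, 4} --b--> {0, 3, 4}  [seen]
Reachable DFA states: {0}, {1, 3}, {0, 3}, {0, 1, 2, 4}, {0, 1, 3}, {0, 1, 2, 3, 4}, {0, 1, 3, 4}, {0, 3, 4}.

8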